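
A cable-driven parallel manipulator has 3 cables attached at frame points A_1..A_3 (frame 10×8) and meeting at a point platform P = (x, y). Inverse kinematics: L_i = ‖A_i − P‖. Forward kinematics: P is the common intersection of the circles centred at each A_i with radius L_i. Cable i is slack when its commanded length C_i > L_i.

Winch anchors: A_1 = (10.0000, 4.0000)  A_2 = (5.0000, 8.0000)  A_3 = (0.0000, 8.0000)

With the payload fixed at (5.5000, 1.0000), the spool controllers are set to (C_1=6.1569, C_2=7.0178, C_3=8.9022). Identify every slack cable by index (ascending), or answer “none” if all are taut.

i=1: geometric 5.4083 vs commanded 6.1569 ⇒ slack
i=2: geometric 7.0178 vs commanded 7.0178 ⇒ taut
i=3: geometric 8.9022 vs commanded 8.9022 ⇒ taut

1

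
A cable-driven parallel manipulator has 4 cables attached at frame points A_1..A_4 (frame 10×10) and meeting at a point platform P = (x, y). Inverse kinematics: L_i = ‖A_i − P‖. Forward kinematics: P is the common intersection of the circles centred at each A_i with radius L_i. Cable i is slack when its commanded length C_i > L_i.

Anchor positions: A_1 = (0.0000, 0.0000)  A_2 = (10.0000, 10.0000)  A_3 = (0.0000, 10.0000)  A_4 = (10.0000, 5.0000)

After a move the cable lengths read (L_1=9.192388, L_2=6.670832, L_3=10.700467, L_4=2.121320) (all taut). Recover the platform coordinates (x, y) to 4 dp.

(8.5000, 3.5000)

expand ‖A_i−P‖²=L_i² and subtract eq 1 (k_i ≔ ‖A_i‖²−L_i²)
k_1 = 0.0000+0.0000−84.5000 = -84.5000
eq1−eq2 → [-20.0000  -20.0000]·P = -240.0000
eq1−eq3 → [0.0000  -20.0000]·P = -70.0000
eq1−eq4 → [-20.0000  -10.0000]·P = -205.0000
2×2 solve → P = (8.5000, 3.5000)
check cable 4: ‖A_4−P‖² = 4.5000 ≈ L_4² = 4.5000 ✓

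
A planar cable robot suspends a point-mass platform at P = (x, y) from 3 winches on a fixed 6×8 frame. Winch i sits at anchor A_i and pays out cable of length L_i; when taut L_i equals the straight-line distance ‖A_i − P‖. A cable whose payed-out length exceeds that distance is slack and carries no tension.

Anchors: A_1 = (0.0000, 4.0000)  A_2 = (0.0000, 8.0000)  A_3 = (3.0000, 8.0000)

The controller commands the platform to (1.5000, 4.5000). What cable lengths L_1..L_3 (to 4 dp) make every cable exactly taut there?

(1.5811, 3.8079, 3.8079)

L_1 = √((0.0000−1.5000)² + (4.0000−4.5000)²) = 1.5811
L_2 = √((0.0000−1.5000)² + (8.0000−4.5000)²) = 3.8079
L_3 = √((3.0000−1.5000)² + (8.0000−4.5000)²) = 3.8079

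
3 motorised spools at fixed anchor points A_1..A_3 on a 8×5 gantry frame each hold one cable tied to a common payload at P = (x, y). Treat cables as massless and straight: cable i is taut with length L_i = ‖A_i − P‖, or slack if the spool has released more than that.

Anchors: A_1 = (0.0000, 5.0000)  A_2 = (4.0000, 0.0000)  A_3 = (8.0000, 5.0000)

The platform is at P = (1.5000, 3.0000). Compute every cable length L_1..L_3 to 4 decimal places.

(2.5000, 3.9051, 6.8007)

L_1: Δ = A_1−P = (-1.5000, 2.0000) → ‖Δ‖ = √6.2500 = 2.5000
L_2: Δ = A_2−P = (2.5000, -3.0000) → ‖Δ‖ = √15.2500 = 3.9051
L_3: Δ = A_3−P = (6.5000, 2.0000) → ‖Δ‖ = √46.2500 = 6.8007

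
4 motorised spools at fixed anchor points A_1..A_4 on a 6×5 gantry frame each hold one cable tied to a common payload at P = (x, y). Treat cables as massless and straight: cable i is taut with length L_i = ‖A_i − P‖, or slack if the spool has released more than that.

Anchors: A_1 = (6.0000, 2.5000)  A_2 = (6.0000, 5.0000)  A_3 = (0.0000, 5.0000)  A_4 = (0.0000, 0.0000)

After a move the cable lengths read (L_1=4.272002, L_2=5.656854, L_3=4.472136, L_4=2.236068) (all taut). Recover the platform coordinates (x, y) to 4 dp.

circle eqns → linear via eq_j − eq_1; set q_j = A_j·A_j − L_j²
q_1 = 36.0000+6.2500−18.2500 = 24.0000
0.0000·x − 5.0000·y = q_1−q_2 = -5.0000
12.0000·x − 5.0000·y = q_1−q_3 = 19.0000
12.0000·x + 5.0000·y = q_1−q_4 = 29.0000
solve first two rows → x=2.0000, y=1.0000
check cable 4: ‖A_4−P‖² = 5.0000 ≈ L_4² = 5.0000 ✓

(2.0000, 1.0000)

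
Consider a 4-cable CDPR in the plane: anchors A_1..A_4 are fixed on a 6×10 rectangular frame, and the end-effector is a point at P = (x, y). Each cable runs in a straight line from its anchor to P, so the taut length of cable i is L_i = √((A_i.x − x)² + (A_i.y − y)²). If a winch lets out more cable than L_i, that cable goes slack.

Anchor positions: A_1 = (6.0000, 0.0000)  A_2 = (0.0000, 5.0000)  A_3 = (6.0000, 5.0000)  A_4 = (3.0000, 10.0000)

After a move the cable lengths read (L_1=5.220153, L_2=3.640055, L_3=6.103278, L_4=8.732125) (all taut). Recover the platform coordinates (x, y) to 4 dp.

(1.0000, 1.5000)

each cable: (A_i−P)·(A_i−P) = L_i²; let c_i = ‖A_i‖²−L_i²
c_1 = 36.0000+0.0000−27.2500 = 8.7500
row 1: 12.0000x − 10.0000y = -3.0000  (c_2=11.7500)
row 2: 0.0000x − 10.0000y = -15.0000  (c_3=23.7500)
row 3: 6.0000x − 20.0000y = -24.0000  (c_4=32.7500)
Cramer on rows 1–2 → x = 1.0000, y = 1.5000
check cable 4: ‖A_4−P‖² = 76.2500 ≈ L_4² = 76.2500 ✓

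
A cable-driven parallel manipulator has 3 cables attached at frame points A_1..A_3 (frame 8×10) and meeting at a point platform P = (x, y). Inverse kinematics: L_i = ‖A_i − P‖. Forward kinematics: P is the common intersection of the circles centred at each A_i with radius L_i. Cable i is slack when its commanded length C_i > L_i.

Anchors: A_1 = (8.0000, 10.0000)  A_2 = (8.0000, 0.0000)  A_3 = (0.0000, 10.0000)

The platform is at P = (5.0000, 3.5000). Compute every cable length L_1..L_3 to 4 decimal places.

(7.1589, 4.6098, 8.2006)

L_1 = √((8.0000−5.0000)² + (10.0000−3.5000)²) = 7.1589
L_2 = √((8.0000−5.0000)² + (0.0000−3.5000)²) = 4.6098
L_3 = √((0.0000−5.0000)² + (10.0000−3.5000)²) = 8.2006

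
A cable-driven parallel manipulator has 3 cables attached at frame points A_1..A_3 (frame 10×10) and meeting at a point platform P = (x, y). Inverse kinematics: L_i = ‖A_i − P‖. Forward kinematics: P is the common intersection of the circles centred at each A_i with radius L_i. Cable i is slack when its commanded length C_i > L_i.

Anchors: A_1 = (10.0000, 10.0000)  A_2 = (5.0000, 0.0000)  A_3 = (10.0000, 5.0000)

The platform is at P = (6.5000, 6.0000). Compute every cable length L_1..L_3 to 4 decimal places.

(5.3151, 6.1847, 3.6401)

L_1: Δ = A_1−P = (3.5000, 4.0000) → ‖Δ‖ = √28.2500 = 5.3151
L_2: Δ = A_2−P = (-1.5000, -6.0000) → ‖Δ‖ = √38.2500 = 6.1847
L_3: Δ = A_3−P = (3.5000, -1.0000) → ‖Δ‖ = √13.2500 = 3.6401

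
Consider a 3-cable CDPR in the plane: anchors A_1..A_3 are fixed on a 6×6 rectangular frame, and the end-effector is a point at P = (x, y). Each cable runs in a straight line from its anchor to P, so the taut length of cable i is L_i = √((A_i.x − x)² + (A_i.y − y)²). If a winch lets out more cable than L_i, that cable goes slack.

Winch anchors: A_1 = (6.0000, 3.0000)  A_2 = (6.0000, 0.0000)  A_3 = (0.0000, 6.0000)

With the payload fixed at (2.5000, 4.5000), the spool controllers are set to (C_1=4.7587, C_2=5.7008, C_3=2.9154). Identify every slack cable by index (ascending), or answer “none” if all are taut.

1

cable 1: L_1 = ‖A_1−P‖ = 3.8079;  C_1 = 4.7587 → slack
cable 2: L_2 = ‖A_2−P‖ = 5.7009;  C_2 = 5.7008 → taut
cable 3: L_3 = ‖A_3−P‖ = 2.9155;  C_3 = 2.9154 → taut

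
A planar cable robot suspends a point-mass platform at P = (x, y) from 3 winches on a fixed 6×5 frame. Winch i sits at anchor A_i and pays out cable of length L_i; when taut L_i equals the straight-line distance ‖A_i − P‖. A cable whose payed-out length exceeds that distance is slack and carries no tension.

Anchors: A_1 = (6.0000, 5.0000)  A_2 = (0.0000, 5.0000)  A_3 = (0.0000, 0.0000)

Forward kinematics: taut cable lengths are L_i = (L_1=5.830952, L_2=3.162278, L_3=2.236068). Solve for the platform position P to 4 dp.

circle eqns → linear via eq_j − eq_1; set q_j = A_j·A_j − L_j²
q_1 = 36.0000+25.0000−34.0000 = 27.0000
12.0000·x + 0.0000·y = q_1−q_2 = 12.0000
12.0000·x + 10.0000·y = q_1−q_3 = 32.0000
solve first two rows → x=1.0000, y=2.0000

(1.0000, 2.0000)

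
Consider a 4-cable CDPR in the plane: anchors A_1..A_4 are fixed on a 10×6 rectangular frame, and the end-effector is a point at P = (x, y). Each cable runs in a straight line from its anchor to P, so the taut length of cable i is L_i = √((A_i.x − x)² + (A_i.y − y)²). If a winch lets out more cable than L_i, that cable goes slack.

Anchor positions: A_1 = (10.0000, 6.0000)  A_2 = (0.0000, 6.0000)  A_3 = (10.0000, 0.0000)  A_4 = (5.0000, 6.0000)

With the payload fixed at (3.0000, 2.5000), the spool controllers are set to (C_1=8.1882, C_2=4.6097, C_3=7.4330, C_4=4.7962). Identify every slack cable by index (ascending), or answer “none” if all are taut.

1, 4

cable 1: L_1 = ‖A_1−P‖ = 7.8262;  C_1 = 8.1882 → slack
cable 2: L_2 = ‖A_2−P‖ = 4.6098;  C_2 = 4.6097 → taut
cable 3: L_3 = ‖A_3−P‖ = 7.4330;  C_3 = 7.4330 → taut
cable 4: L_4 = ‖A_4−P‖ = 4.0311;  C_4 = 4.7962 → slack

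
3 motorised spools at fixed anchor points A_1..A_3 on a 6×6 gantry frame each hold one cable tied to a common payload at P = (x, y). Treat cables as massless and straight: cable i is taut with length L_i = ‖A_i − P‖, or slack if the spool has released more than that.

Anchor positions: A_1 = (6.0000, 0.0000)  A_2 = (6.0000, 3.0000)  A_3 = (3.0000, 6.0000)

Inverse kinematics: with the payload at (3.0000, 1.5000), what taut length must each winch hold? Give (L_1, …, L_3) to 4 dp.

(3.3541, 3.3541, 4.5000)

cable 1: Δx=3.0000, Δy=-1.5000; L_1 = √(Δx²+Δy²) = 3.3541
cable 2: Δx=3.0000, Δy=1.5000; L_2 = √(Δx²+Δy²) = 3.3541
cable 3: Δx=0.0000, Δy=4.5000; L_3 = √(Δx²+Δy²) = 4.5000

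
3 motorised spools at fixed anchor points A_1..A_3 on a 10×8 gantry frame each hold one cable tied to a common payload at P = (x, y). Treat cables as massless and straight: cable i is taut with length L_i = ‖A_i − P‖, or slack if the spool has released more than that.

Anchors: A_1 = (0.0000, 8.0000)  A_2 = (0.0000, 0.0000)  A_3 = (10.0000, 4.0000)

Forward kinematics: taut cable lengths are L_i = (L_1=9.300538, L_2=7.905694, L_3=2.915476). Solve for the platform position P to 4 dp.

(7.5000, 2.5000)

expand ‖A_i−P‖²=L_i² and subtract eq 1 (k_i ≔ ‖A_i‖²−L_i²)
k_1 = 0.0000+64.0000−86.5000 = -22.5000
eq1−eq2 → [0.0000  16.0000]·P = 40.0000
eq1−eq3 → [-20.0000  8.0000]·P = -130.0000
2×2 solve → P = (7.5000, 2.5000)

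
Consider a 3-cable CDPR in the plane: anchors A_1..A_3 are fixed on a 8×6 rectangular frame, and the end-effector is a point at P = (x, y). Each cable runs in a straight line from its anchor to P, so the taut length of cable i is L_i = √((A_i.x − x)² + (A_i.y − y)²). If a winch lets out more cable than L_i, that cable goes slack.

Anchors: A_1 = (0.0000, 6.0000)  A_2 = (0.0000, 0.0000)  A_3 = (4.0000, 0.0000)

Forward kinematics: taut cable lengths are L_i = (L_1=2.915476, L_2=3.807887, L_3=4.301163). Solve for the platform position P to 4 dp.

circle eqns → linear via eq_j − eq_1; set q_j = A_j·A_j − L_j²
q_1 = 0.0000+36.0000−8.5000 = 27.5000
0.0000·x + 12.0000·y = q_1−q_2 = 42.0000
-8.0000·x + 12.0000·y = q_1−q_3 = 30.0000
solve first two rows → x=1.5000, y=3.5000

(1.5000, 3.5000)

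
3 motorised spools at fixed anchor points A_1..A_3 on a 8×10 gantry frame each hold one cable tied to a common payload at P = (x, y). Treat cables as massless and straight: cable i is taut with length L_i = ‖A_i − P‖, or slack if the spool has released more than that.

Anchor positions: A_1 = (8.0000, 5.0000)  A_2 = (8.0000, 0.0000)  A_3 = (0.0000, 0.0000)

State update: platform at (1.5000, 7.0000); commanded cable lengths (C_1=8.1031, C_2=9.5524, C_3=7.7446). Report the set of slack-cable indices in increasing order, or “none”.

1, 3

cable 1: √((6.5000)²+(-2.0000)²)=6.8007, C_1=8.1031: slack
cable 2: √((6.5000)²+(-7.0000)²)=9.5525, C_2=9.5524: taut
cable 3: √((-1.5000)²+(-7.0000)²)=7.1589, C_3=7.7446: slack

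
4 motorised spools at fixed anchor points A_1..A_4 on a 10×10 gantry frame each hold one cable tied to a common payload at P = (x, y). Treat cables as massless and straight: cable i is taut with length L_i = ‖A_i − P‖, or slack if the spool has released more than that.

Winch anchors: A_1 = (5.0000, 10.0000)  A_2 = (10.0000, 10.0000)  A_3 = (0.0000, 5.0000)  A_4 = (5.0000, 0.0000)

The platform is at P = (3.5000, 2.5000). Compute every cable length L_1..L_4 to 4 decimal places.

(7.6485, 9.9247, 4.3012, 2.9155)

L_1 = √((5.0000−3.5000)² + (10.0000−2.5000)²) = 7.6485
L_2 = √((10.0000−3.5000)² + (10.0000−2.5000)²) = 9.9247
L_3 = √((0.0000−3.5000)² + (5.0000−2.5000)²) = 4.3012
L_4 = √((5.0000−3.5000)² + (0.0000−2.5000)²) = 2.9155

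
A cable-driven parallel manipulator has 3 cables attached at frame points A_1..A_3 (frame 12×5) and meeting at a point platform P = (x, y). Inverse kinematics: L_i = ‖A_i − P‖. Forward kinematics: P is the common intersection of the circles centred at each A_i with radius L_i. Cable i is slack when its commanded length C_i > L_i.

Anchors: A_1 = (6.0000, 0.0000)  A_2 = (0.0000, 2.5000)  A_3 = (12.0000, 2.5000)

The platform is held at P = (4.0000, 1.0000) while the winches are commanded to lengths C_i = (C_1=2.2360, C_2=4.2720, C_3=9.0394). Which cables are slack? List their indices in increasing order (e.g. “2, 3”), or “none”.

3

cable 1: L_1 = ‖A_1−P‖ = 2.2361;  C_1 = 2.2360 → taut
cable 2: L_2 = ‖A_2−P‖ = 4.2720;  C_2 = 4.2720 → taut
cable 3: L_3 = ‖A_3−P‖ = 8.1394;  C_3 = 9.0394 → slack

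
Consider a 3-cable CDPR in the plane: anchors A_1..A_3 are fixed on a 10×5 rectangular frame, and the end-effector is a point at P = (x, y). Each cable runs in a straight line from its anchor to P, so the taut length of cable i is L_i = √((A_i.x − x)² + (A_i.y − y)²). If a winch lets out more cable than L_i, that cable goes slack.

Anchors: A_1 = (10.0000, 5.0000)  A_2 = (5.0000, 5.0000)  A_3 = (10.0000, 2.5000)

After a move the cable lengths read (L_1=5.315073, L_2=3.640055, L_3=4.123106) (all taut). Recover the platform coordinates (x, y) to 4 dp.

(6.0000, 1.5000)

circle eqns → linear via eq_j − eq_1; set c_j = A_j·A_j − L_j²
c_1 = 100.0000+25.0000−28.2500 = 96.7500
10.0000·x + 0.0000·y = c_1−c_2 = 60.0000
0.0000·x + 5.0000·y = c_1−c_3 = 7.5000
solve first two rows → x=6.0000, y=1.5000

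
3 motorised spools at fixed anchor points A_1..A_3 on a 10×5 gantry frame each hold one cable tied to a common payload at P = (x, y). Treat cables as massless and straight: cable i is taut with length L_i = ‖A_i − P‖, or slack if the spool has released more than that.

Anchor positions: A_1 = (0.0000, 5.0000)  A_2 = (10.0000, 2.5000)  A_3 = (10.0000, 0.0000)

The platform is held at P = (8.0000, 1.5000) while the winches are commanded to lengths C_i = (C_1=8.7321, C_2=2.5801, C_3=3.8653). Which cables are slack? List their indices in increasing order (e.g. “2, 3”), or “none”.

2, 3

cable 1: √((-8.0000)²+(3.5000)²)=8.7321, C_1=8.7321: taut
cable 2: √((2.0000)²+(1.0000)²)=2.2361, C_2=2.5801: slack
cable 3: √((2.0000)²+(-1.5000)²)=2.5000, C_3=3.8653: slack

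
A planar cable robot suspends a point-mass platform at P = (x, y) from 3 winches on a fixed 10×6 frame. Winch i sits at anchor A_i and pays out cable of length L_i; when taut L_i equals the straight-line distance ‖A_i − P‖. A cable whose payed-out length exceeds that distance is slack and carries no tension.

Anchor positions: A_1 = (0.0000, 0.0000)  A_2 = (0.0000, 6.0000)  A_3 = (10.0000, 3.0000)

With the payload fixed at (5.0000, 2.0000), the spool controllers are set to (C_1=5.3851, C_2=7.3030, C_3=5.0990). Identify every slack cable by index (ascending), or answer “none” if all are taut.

cable 1: L_1 = ‖A_1−P‖ = 5.3852;  C_1 = 5.3851 → taut
cable 2: L_2 = ‖A_2−P‖ = 6.4031;  C_2 = 7.3030 → slack
cable 3: L_3 = ‖A_3−P‖ = 5.0990;  C_3 = 5.0990 → taut

2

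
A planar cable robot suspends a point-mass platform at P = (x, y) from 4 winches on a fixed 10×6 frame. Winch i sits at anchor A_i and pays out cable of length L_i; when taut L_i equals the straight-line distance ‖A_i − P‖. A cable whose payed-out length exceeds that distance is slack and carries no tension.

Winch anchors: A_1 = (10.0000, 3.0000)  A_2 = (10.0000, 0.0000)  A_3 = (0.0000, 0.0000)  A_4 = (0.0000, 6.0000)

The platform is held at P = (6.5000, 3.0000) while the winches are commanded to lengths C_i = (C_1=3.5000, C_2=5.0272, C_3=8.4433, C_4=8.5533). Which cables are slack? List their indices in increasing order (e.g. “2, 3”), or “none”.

2, 3, 4

cable 1: √((3.5000)²+(0.0000)²)=3.5000, C_1=3.5000: taut
cable 2: √((3.5000)²+(-3.0000)²)=4.6098, C_2=5.0272: slack
cable 3: √((-6.5000)²+(-3.0000)²)=7.1589, C_3=8.4433: slack
cable 4: √((-6.5000)²+(3.0000)²)=7.1589, C_4=8.5533: slack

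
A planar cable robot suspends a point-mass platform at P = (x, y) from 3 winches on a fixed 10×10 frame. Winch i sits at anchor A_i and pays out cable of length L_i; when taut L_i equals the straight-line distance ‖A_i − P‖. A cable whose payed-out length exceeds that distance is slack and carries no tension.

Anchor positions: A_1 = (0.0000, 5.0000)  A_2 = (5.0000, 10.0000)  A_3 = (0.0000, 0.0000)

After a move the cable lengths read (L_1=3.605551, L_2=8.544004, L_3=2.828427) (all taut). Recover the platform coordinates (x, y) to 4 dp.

(2.0000, 2.0000)

each cable: (A_i−P)·(A_i−P) = L_i²; let c_i = ‖A_i‖²−L_i²
c_1 = 0.0000+25.0000−13.0000 = 12.0000
row 1: -10.0000x − 10.0000y = -40.0000  (c_2=52.0000)
row 2: 0.0000x + 10.0000y = 20.0000  (c_3=-8.0000)
Cramer on rows 1–2 → x = 2.0000, y = 2.0000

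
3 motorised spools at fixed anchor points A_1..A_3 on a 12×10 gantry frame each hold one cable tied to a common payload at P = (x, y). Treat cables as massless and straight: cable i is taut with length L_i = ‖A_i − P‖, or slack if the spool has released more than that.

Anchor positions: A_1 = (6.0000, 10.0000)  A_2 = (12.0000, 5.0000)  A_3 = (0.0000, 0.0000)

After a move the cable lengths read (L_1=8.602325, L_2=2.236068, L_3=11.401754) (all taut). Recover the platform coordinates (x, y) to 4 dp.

(11.0000, 3.0000)

expand ‖A_i−P‖²=L_i² and subtract eq 1 (c_i ≔ ‖A_i‖²−L_i²)
c_1 = 36.0000+100.0000−74.0000 = 62.0000
eq1−eq2 → [-12.0000  10.0000]·P = -102.0000
eq1−eq3 → [12.0000  20.0000]·P = 192.0000
2×2 solve → P = (11.0000, 3.0000)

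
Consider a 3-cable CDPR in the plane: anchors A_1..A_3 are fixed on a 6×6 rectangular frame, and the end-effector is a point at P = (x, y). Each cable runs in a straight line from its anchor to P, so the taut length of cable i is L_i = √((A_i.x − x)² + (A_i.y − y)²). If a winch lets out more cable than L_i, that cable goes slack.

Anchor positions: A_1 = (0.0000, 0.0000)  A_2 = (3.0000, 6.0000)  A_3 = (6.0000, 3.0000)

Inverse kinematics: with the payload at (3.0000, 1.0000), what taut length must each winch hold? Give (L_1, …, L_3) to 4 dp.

(3.1623, 5.0000, 3.6056)

L_1 = √((0.0000−3.0000)² + (0.0000−1.0000)²) = 3.1623
L_2 = √((3.0000−3.0000)² + (6.0000−1.0000)²) = 5.0000
L_3 = √((6.0000−3.0000)² + (3.0000−1.0000)²) = 3.6056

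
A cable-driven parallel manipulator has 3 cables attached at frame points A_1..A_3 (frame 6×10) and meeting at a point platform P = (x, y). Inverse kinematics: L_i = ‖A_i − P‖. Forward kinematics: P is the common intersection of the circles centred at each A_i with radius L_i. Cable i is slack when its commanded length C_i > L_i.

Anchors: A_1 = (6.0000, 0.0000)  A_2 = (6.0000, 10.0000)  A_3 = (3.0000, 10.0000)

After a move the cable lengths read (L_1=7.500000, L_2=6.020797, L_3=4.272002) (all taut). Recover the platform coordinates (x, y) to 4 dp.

each cable: (A_i−P)·(A_i−P) = L_i²; let c_i = ‖A_i‖²−L_i²
c_1 = 36.0000+0.0000−56.2500 = -20.2500
row 1: 0.0000x − 20.0000y = -120.0000  (c_2=99.7500)
row 2: 6.0000x − 20.0000y = -111.0000  (c_3=90.7500)
Cramer on rows 1–2 → x = 1.5000, y = 6.0000

(1.5000, 6.0000)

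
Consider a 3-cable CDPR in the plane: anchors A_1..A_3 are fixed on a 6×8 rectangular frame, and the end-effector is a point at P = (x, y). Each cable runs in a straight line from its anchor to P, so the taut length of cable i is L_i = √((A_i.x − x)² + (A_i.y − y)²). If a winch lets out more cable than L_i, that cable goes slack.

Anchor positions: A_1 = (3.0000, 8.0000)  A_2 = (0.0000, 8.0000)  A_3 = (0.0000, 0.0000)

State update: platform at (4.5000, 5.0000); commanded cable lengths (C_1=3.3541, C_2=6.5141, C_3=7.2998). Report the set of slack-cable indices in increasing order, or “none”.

2, 3

i=1: geometric 3.3541 vs commanded 3.3541 ⇒ taut
i=2: geometric 5.4083 vs commanded 6.5141 ⇒ slack
i=3: geometric 6.7268 vs commanded 7.2998 ⇒ slack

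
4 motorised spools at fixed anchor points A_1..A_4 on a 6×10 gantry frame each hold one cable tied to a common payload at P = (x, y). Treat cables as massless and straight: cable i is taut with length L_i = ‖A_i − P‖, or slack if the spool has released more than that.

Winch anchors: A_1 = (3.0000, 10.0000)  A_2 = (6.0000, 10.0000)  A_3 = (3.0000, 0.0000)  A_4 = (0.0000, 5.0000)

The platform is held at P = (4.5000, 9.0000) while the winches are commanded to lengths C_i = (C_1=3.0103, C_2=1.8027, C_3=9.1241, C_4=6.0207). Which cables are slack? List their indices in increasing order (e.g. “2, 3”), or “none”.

1

cable 1: L_1 = ‖A_1−P‖ = 1.8028;  C_1 = 3.0103 → slack
cable 2: L_2 = ‖A_2−P‖ = 1.8028;  C_2 = 1.8027 → taut
cable 3: L_3 = ‖A_3−P‖ = 9.1241;  C_3 = 9.1241 → taut
cable 4: L_4 = ‖A_4−P‖ = 6.0208;  C_4 = 6.0207 → taut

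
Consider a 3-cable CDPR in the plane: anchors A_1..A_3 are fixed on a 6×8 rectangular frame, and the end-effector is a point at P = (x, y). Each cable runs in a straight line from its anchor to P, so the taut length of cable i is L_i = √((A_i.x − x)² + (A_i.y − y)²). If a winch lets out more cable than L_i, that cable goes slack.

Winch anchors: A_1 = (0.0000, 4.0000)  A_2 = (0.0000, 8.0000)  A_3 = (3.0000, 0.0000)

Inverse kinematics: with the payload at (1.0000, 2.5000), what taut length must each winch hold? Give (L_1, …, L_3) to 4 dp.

L_1 = √((0.0000−1.0000)² + (4.0000−2.5000)²) = 1.8028
L_2 = √((0.0000−1.0000)² + (8.0000−2.5000)²) = 5.5902
L_3 = √((3.0000−1.0000)² + (0.0000−2.5000)²) = 3.2016

(1.8028, 5.5902, 3.2016)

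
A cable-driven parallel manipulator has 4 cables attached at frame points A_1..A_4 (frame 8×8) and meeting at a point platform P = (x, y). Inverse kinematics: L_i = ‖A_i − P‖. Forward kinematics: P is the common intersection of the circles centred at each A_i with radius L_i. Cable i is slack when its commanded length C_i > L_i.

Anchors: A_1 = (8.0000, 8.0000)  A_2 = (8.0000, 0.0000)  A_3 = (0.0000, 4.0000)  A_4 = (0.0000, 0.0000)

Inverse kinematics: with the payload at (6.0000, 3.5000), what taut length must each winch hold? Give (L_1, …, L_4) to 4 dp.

(4.9244, 4.0311, 6.0208, 6.9462)

L_1: Δ = A_1−P = (2.0000, 4.5000) → ‖Δ‖ = √24.2500 = 4.9244
L_2: Δ = A_2−P = (2.0000, -3.5000) → ‖Δ‖ = √16.2500 = 4.0311
L_3: Δ = A_3−P = (-6.0000, 0.5000) → ‖Δ‖ = √36.2500 = 6.0208
L_4: Δ = A_4−P = (-6.0000, -3.5000) → ‖Δ‖ = √48.2500 = 6.9462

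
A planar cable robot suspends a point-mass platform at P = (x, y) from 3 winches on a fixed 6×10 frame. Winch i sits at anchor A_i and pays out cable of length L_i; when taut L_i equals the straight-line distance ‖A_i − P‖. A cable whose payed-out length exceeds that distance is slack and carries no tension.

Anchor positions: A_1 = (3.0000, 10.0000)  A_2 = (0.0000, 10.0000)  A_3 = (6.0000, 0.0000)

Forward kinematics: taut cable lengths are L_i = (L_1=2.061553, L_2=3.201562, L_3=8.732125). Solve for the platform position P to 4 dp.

(2.5000, 8.0000)

each cable: (A_i−P)·(A_i−P) = L_i²; let c_i = ‖A_i‖²−L_i²
c_1 = 9.0000+100.0000−4.2500 = 104.7500
row 1: 6.0000x + 0.0000y = 15.0000  (c_2=89.7500)
row 2: -6.0000x + 20.0000y = 145.0000  (c_3=-40.2500)
Cramer on rows 1–2 → x = 2.5000, y = 8.0000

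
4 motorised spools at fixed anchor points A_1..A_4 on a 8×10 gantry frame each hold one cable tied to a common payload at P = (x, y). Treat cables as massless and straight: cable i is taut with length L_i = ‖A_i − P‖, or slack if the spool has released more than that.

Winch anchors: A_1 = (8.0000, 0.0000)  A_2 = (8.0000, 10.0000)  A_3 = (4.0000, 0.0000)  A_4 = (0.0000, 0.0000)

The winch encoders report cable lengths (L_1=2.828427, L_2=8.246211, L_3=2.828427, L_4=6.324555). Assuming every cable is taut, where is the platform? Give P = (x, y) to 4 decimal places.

expand ‖A_i−P‖²=L_i² and subtract eq 1 (q_i ≔ ‖A_i‖²−L_i²)
q_1 = 64.0000+0.0000−8.0000 = 56.0000
eq1−eq2 → [0.0000  -20.0000]·P = -40.0000
eq1−eq3 → [8.0000  0.0000]·P = 48.0000
eq1−eq4 → [16.0000  0.0000]·P = 96.0000
2×2 solve → P = (6.0000, 2.0000)
check cable 4: ‖A_4−P‖² = 40.0000 ≈ L_4² = 40.0000 ✓

(6.0000, 2.0000)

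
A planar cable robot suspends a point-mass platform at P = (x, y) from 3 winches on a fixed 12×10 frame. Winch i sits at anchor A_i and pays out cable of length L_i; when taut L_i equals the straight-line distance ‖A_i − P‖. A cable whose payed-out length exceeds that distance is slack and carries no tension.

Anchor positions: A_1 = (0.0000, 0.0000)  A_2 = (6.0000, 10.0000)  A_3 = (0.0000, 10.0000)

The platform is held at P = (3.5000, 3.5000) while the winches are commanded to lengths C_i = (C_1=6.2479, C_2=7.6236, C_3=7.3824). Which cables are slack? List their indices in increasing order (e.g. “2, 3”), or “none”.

1, 2

cable 1: √((-3.5000)²+(-3.5000)²)=4.9497, C_1=6.2479: slack
cable 2: √((2.5000)²+(6.5000)²)=6.9642, C_2=7.6236: slack
cable 3: √((-3.5000)²+(6.5000)²)=7.3824, C_3=7.3824: taut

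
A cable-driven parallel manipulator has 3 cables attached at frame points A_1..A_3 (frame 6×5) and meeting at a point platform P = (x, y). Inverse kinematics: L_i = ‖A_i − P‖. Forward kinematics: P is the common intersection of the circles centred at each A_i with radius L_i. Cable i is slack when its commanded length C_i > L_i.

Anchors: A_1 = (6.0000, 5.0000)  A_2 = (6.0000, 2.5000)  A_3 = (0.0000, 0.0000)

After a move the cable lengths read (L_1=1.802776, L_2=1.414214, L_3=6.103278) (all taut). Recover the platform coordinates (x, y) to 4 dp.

circle eqns → linear via eq_j − eq_1; set q_j = A_j·A_j − L_j²
q_1 = 36.0000+25.0000−3.2500 = 57.7500
0.0000·x + 5.0000·y = q_1−q_2 = 17.5000
12.0000·x + 10.0000·y = q_1−q_3 = 95.0000
solve first two rows → x=5.0000, y=3.5000

(5.0000, 3.5000)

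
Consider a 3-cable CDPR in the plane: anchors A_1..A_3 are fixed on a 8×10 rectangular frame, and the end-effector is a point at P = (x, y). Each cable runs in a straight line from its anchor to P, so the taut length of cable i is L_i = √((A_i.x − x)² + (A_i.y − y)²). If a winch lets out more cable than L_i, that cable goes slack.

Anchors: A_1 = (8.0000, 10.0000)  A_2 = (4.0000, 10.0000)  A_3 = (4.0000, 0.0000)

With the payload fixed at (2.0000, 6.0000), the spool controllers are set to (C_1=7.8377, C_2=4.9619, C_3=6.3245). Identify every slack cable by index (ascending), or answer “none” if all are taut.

i=1: geometric 7.2111 vs commanded 7.8377 ⇒ slack
i=2: geometric 4.4721 vs commanded 4.9619 ⇒ slack
i=3: geometric 6.3246 vs commanded 6.3245 ⇒ taut

1, 2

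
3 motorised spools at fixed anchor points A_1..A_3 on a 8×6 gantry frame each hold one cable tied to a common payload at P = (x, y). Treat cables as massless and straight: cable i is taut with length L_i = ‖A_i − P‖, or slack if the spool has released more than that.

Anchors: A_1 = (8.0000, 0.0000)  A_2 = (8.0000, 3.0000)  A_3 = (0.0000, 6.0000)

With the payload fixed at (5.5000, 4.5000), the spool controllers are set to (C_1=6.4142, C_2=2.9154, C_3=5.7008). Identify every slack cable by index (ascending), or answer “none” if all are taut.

1

cable 1: √((2.5000)²+(-4.5000)²)=5.1478, C_1=6.4142: slack
cable 2: √((2.5000)²+(-1.5000)²)=2.9155, C_2=2.9154: taut
cable 3: √((-5.5000)²+(1.5000)²)=5.7009, C_3=5.7008: taut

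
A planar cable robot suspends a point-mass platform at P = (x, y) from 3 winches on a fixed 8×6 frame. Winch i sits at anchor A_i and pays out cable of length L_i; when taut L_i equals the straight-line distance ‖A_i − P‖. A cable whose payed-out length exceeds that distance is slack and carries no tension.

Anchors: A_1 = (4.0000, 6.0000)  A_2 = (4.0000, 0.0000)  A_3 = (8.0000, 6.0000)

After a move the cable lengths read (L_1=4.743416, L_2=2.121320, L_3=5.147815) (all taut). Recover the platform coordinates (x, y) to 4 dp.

(5.5000, 1.5000)

circle eqns → linear via eq_j − eq_1; set k_j = A_j·A_j − L_j²
k_1 = 16.0000+36.0000−22.5000 = 29.5000
0.0000·x + 12.0000·y = k_1−k_2 = 18.0000
-8.0000·x + 0.0000·y = k_1−k_3 = -44.0000
solve first two rows → x=5.5000, y=1.5000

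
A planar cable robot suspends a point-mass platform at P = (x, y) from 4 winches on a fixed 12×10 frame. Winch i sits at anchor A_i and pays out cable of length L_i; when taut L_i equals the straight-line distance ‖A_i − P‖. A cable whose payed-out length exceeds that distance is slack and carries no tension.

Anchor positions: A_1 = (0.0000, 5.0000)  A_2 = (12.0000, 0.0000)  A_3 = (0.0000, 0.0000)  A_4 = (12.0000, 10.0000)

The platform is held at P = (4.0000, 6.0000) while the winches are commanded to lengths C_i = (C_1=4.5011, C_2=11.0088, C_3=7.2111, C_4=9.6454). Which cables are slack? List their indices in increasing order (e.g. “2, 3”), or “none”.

1, 2, 4

i=1: geometric 4.1231 vs commanded 4.5011 ⇒ slack
i=2: geometric 10.0000 vs commanded 11.0088 ⇒ slack
i=3: geometric 7.2111 vs commanded 7.2111 ⇒ taut
i=4: geometric 8.9443 vs commanded 9.6454 ⇒ slack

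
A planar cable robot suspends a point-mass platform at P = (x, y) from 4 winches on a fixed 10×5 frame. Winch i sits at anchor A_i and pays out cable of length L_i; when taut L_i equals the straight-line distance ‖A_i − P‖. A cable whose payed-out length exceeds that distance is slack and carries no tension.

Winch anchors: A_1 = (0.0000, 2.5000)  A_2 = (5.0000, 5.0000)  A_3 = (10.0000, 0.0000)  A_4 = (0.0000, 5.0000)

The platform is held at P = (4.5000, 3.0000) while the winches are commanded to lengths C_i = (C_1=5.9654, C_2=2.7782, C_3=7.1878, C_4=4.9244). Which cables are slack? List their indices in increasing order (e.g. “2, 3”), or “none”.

cable 1: L_1 = ‖A_1−P‖ = 4.5277;  C_1 = 5.9654 → slack
cable 2: L_2 = ‖A_2−P‖ = 2.0616;  C_2 = 2.7782 → slack
cable 3: L_3 = ‖A_3−P‖ = 6.2650;  C_3 = 7.1878 → slack
cable 4: L_4 = ‖A_4−P‖ = 4.9244;  C_4 = 4.9244 → taut

1, 2, 3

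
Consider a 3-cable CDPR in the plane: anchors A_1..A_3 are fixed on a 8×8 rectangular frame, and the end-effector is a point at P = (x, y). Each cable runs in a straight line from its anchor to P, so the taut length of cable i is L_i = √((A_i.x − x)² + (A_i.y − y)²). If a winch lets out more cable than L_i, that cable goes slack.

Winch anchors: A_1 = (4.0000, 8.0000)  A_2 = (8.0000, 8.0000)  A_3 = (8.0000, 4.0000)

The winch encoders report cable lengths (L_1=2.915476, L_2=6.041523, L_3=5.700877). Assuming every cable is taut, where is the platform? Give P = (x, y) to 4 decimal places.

circle eqns → linear via eq_j − eq_1; set k_j = A_j·A_j − L_j²
k_1 = 16.0000+64.0000−8.5000 = 71.5000
-8.0000·x + 0.0000·y = k_1−k_2 = -20.0000
-8.0000·x + 8.0000·y = k_1−k_3 = 24.0000
solve first two rows → x=2.5000, y=5.5000

(2.5000, 5.5000)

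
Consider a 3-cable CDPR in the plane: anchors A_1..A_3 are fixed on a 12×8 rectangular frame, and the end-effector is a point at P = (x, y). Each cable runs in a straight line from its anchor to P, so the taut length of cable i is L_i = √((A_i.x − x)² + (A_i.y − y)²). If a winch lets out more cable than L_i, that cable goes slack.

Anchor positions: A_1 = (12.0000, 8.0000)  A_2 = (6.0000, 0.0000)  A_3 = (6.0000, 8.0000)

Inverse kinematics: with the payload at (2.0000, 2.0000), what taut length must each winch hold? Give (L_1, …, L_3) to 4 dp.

(11.6619, 4.4721, 7.2111)

cable 1: Δx=10.0000, Δy=6.0000; L_1 = √(Δx²+Δy²) = 11.6619
cable 2: Δx=4.0000, Δy=-2.0000; L_2 = √(Δx²+Δy²) = 4.4721
cable 3: Δx=4.0000, Δy=6.0000; L_3 = √(Δx²+Δy²) = 7.2111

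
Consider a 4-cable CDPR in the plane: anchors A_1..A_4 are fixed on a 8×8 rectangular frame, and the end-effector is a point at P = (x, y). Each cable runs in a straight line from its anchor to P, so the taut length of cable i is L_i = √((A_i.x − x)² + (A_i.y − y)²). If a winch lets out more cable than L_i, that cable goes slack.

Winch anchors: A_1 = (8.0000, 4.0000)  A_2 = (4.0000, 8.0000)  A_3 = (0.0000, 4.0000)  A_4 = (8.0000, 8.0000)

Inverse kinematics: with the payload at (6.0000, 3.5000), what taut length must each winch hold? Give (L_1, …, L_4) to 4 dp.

L_1 = √((8.0000−6.0000)² + (4.0000−3.5000)²) = 2.0616
L_2 = √((4.0000−6.0000)² + (8.0000−3.5000)²) = 4.9244
L_3 = √((0.0000−6.0000)² + (4.0000−3.5000)²) = 6.0208
L_4 = √((8.0000−6.0000)² + (8.0000−3.5000)²) = 4.9244

(2.0616, 4.9244, 6.0208, 4.9244)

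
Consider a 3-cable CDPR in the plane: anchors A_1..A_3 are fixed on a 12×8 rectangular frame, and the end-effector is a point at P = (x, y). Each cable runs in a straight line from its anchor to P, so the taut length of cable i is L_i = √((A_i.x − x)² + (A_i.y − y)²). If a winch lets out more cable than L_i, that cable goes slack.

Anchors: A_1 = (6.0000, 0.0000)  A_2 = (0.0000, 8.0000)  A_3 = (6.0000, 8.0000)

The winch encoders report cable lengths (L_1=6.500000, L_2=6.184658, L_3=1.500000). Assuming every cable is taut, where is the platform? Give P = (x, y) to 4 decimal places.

expand ‖A_i−P‖²=L_i² and subtract eq 1 (c_i ≔ ‖A_i‖²−L_i²)
c_1 = 36.0000+0.0000−42.2500 = -6.2500
eq1−eq2 → [12.0000  -16.0000]·P = -32.0000
eq1−eq3 → [0.0000  -16.0000]·P = -104.0000
2×2 solve → P = (6.0000, 6.5000)

(6.0000, 6.5000)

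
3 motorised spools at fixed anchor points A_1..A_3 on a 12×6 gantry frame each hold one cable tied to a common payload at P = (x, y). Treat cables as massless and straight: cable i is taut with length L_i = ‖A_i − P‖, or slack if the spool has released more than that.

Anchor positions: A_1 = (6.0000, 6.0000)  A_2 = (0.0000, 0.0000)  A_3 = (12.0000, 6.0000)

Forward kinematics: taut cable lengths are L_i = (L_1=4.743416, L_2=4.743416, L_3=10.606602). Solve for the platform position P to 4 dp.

(1.5000, 4.5000)

circle eqns → linear via eq_j − eq_1; set q_j = A_j·A_j − L_j²
q_1 = 36.0000+36.0000−22.5000 = 49.5000
12.0000·x + 12.0000·y = q_1−q_2 = 72.0000
-12.0000·x + 0.0000·y = q_1−q_3 = -18.0000
solve first two rows → x=1.5000, y=4.5000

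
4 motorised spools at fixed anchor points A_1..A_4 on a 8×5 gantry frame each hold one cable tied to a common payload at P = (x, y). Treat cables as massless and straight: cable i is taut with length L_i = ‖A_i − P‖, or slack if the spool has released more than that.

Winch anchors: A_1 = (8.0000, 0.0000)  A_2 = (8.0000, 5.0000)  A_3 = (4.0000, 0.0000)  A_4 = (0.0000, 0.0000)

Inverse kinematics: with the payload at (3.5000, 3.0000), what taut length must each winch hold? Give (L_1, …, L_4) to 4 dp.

cable 1: Δx=4.5000, Δy=-3.0000; L_1 = √(Δx²+Δy²) = 5.4083
cable 2: Δx=4.5000, Δy=2.0000; L_2 = √(Δx²+Δy²) = 4.9244
cable 3: Δx=0.5000, Δy=-3.0000; L_3 = √(Δx²+Δy²) = 3.0414
cable 4: Δx=-3.5000, Δy=-3.0000; L_4 = √(Δx²+Δy²) = 4.6098

(5.4083, 4.9244, 3.0414, 4.6098)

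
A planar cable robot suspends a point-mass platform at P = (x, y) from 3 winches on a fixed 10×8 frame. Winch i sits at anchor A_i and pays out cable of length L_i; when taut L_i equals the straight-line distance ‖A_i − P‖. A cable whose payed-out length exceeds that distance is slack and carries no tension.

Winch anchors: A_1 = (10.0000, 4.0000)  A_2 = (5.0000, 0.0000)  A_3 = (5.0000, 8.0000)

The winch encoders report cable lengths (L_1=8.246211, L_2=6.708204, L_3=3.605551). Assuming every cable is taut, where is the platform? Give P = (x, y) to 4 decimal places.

expand ‖A_i−P‖²=L_i² and subtract eq 1 (k_i ≔ ‖A_i‖²−L_i²)
k_1 = 100.0000+16.0000−68.0000 = 48.0000
eq1−eq2 → [10.0000  8.0000]·P = 68.0000
eq1−eq3 → [10.0000  -8.0000]·P = -28.0000
2×2 solve → P = (2.0000, 6.0000)

(2.0000, 6.0000)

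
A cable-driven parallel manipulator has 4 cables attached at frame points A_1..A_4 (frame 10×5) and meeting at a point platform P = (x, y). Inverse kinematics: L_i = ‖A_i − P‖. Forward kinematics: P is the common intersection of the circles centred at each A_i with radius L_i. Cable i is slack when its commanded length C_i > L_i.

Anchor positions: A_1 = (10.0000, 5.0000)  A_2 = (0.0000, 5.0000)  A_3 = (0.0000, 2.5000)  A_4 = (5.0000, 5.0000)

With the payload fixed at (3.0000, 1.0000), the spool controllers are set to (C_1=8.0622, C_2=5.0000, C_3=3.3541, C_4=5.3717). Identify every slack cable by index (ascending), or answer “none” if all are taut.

cable 1: L_1 = ‖A_1−P‖ = 8.0623;  C_1 = 8.0622 → taut
cable 2: L_2 = ‖A_2−P‖ = 5.0000;  C_2 = 5.0000 → taut
cable 3: L_3 = ‖A_3−P‖ = 3.3541;  C_3 = 3.3541 → taut
cable 4: L_4 = ‖A_4−P‖ = 4.4721;  C_4 = 5.3717 → slack

4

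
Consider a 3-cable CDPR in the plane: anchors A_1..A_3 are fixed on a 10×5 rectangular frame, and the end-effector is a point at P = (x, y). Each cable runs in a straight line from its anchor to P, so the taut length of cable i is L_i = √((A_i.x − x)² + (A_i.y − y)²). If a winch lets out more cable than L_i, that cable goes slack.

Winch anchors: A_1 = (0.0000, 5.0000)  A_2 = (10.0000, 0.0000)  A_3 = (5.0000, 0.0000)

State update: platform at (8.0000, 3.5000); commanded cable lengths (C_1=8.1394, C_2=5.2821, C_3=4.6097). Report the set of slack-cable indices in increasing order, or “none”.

2

cable 1: √((-8.0000)²+(1.5000)²)=8.1394, C_1=8.1394: taut
cable 2: √((2.0000)²+(-3.5000)²)=4.0311, C_2=5.2821: slack
cable 3: √((-3.0000)²+(-3.5000)²)=4.6098, C_3=4.6097: taut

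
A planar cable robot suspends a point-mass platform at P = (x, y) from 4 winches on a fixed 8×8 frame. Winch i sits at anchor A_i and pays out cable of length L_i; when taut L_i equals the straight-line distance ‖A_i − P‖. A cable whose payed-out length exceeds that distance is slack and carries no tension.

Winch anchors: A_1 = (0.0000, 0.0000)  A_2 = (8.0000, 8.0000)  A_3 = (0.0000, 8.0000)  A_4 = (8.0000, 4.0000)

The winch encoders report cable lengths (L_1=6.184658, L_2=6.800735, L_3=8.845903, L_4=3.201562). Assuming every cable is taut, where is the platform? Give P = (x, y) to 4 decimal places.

expand ‖A_i−P‖²=L_i² and subtract eq 1 (c_i ≔ ‖A_i‖²−L_i²)
c_1 = 0.0000+0.0000−38.2500 = -38.2500
eq1−eq2 → [-16.0000  -16.0000]·P = -120.0000
eq1−eq3 → [0.0000  -16.0000]·P = -24.0000
eq1−eq4 → [-16.0000  -8.0000]·P = -108.0000
2×2 solve → P = (6.0000, 1.5000)
check cable 4: ‖A_4−P‖² = 10.2500 ≈ L_4² = 10.2500 ✓

(6.0000, 1.5000)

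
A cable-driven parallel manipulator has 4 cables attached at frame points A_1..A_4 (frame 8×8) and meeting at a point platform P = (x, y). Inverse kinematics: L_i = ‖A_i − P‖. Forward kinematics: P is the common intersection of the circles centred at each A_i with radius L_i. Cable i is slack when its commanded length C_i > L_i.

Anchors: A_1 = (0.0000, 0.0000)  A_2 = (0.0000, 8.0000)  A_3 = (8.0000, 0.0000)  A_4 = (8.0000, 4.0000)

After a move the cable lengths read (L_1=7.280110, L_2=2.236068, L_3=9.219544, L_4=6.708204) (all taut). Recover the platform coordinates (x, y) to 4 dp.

(2.0000, 7.0000)

circle eqns → linear via eq_j − eq_1; set c_j = A_j·A_j − L_j²
c_1 = 0.0000+0.0000−53.0000 = -53.0000
0.0000·x − 16.0000·y = c_1−c_2 = -112.0000
-16.0000·x + 0.0000·y = c_1−c_3 = -32.0000
-16.0000·x − 8.0000·y = c_1−c_4 = -88.0000
solve first two rows → x=2.0000, y=7.0000
check cable 4: ‖A_4−P‖² = 45.0000 ≈ L_4² = 45.0000 ✓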